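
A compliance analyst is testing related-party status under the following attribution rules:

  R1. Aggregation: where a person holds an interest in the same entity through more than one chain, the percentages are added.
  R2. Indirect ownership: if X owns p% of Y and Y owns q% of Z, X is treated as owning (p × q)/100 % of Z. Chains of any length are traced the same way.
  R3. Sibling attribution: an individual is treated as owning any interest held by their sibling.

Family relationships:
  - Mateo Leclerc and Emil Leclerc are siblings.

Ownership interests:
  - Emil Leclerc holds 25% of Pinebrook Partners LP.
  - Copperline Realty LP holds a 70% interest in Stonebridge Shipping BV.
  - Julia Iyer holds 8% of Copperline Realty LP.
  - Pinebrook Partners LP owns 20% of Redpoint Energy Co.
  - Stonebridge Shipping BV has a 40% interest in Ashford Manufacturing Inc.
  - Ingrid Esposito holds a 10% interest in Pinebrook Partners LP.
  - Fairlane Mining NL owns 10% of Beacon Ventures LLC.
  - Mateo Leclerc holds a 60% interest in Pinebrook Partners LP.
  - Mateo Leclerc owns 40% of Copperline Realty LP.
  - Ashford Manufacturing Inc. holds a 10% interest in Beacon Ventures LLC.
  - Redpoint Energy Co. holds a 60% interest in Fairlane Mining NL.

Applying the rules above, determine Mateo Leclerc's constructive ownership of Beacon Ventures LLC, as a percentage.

2.14%

By sibling attribution (R3), Mateo Leclerc is treated as also owning Emil Leclerc's interest in Pinebrook Partners LP, giving 60% + 25% = 85%.
Chain via Copperline Realty LP → Stonebridge Shipping BV → Ashford Manufacturing Inc. (R2): 40% × 70% × 40% × 10% = 1.12% of Beacon Ventures LLC.
Chain via Pinebrook Partners LP → Redpoint Energy Co. → Fairlane Mining NL (R2): 85% × 20% × 60% × 10% = 1.02% of Beacon Ventures LLC.
Aggregating (R1): 1.12% + 1.02% = 2.14%.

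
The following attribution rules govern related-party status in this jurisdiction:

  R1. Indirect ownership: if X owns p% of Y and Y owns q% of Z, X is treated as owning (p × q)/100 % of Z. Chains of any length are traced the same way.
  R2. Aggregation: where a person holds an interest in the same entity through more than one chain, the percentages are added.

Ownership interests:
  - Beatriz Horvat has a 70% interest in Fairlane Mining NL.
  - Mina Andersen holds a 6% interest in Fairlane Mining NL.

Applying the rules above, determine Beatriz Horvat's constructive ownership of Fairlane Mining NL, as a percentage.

Direct interest in Fairlane Mining NL: 70%.

70%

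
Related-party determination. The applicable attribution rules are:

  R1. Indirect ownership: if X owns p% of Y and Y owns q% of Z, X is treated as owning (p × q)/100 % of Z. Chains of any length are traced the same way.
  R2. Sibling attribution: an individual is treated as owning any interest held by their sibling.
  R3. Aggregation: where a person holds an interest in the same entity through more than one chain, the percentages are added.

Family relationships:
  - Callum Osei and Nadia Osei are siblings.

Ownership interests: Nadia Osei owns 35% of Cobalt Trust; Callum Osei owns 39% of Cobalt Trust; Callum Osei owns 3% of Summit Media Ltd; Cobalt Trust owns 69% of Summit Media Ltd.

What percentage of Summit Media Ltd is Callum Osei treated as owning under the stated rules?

By sibling attribution (R2), Callum Osei is treated as also owning Nadia Osei's interest in Cobalt Trust, giving 39% + 35% = 74%.
Chain via Cobalt Trust (R1): 74% × 69% = 51.06% of Summit Media Ltd.
Direct interest in Summit Media Ltd: 3%.
Aggregating (R3): 51.06% + 3% = 54.06%.

54.06%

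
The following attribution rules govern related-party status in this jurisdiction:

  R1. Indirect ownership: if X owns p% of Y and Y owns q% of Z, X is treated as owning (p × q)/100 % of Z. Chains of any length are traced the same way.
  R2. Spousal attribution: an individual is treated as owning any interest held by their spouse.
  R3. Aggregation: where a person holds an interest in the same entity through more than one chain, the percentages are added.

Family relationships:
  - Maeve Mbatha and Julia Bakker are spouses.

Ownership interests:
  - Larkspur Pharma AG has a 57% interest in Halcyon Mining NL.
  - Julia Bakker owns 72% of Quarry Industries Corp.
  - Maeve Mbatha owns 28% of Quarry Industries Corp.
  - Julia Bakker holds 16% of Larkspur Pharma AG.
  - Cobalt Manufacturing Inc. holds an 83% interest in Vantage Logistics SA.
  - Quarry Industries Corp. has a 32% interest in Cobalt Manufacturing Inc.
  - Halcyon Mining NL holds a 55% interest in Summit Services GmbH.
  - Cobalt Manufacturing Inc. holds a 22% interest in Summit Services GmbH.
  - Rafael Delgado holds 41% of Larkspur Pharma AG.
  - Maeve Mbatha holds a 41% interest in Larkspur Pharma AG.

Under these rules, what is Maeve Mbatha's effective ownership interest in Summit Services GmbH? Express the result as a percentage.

24.9095%

By spousal attribution (R2), Maeve Mbatha is treated as also owning Julia Bakker's interest in Larkspur Pharma AG, giving 41% + 16% = 57%.
By spousal attribution (R2), Maeve Mbatha is treated as also owning Julia Bakker's interest in Quarry Industries Corp, giving 28% + 72% = 100%.
Chain via Larkspur Pharma AG → Halcyon Mining NL (R1): 57% × 57% × 55% = 17.8695% of Summit Services GmbH.
Chain via Quarry Industries Corp. → Cobalt Manufacturing Inc. (R1): 100% × 32% × 22% = 7.04% of Summit Services GmbH.
Aggregating (R3): 17.8695% + 7.04% = 24.9095%.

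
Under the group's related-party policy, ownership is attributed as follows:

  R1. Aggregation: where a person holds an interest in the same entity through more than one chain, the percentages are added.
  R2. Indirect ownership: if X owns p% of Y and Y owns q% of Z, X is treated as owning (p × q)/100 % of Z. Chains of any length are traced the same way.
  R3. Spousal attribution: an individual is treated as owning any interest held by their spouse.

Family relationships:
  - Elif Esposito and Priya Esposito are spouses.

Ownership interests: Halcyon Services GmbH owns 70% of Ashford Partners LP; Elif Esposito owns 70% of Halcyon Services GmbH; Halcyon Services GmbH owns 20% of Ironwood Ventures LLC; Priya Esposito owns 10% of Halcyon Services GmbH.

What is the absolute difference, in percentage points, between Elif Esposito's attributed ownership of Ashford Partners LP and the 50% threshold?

6

By spousal attribution (R3), Elif Esposito is treated as also owning Priya Esposito's interest in Halcyon Services GmbH, giving 70% + 10% = 80%.
Chain via Halcyon Services GmbH (R2): 80% × 70% = 56% of Ashford Partners LP.
56% exceeds the 50% threshold by 6 percentage points.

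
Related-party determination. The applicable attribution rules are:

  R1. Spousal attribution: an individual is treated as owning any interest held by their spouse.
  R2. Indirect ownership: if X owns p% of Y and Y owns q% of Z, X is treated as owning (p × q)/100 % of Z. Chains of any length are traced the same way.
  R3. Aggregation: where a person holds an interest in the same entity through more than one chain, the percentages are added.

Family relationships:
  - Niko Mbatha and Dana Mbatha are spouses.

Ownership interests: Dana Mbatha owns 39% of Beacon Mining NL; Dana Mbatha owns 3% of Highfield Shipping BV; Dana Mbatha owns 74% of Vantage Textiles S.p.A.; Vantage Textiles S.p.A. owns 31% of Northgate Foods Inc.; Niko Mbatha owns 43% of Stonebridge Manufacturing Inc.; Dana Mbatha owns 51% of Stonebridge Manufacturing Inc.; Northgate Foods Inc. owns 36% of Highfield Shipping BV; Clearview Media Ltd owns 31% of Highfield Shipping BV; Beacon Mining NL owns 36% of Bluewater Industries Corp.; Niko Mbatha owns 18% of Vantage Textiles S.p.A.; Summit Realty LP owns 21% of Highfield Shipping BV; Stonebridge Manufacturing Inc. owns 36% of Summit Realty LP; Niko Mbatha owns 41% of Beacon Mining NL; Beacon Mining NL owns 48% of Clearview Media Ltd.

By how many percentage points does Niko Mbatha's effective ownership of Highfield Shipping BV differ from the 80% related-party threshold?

47.7224

By spousal attribution (R1), Niko Mbatha is treated as also owning Dana Mbatha's interest in Stonebridge Manufacturing Inc, giving 43% + 51% = 94%.
By spousal attribution (R1), Niko Mbatha is treated as also owning Dana Mbatha's interest in Vantage Textiles S.p.A, giving 18% + 74% = 92%.
By spousal attribution (R1), Niko Mbatha is treated as also owning Dana Mbatha's interest in Beacon Mining NL, giving 41% + 39% = 80%.
By spousal attribution (R1), Niko Mbatha is treated as owning Dana Mbatha's 3% interest in Highfield Shipping BV.
Chain via Stonebridge Manufacturing Inc. → Summit Realty LP (R2): 94% × 36% × 21% = 7.1064% of Highfield Shipping BV.
Chain via Vantage Textiles S.p.A. → Northgate Foods Inc. (R2): 92% × 31% × 36% = 10.2672% of Highfield Shipping BV.
Chain via Beacon Mining NL → Clearview Media Ltd (R2): 80% × 48% × 31% = 11.904% of Highfield Shipping BV.
Direct interest in Highfield Shipping BV: 3%.
Aggregating (R3): 7.1064% + 10.2672% + 11.904% + 3% = 32.2776%.
32.2776% falls short of the 80% threshold by 47.7224 percentage points.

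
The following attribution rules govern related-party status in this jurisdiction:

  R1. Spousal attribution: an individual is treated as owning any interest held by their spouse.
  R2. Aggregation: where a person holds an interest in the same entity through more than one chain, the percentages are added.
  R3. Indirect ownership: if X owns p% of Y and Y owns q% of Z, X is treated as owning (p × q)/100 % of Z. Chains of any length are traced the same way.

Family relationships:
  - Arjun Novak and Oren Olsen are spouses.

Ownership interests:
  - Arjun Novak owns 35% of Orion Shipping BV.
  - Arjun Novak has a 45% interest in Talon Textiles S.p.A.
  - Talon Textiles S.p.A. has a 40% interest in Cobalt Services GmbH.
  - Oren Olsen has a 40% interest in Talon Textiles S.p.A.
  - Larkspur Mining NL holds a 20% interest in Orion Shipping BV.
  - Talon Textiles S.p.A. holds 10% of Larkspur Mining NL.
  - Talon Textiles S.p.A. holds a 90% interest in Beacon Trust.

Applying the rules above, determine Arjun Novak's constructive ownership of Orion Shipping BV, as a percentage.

36.7%

By spousal attribution (R1), Arjun Novak is treated as also owning Oren Olsen's interest in Talon Textiles S.p.A, giving 45% + 40% = 85%.
Chain via Talon Textiles S.p.A. → Larkspur Mining NL (R3): 85% × 10% × 20% = 1.7% of Orion Shipping BV.
Direct interest in Orion Shipping BV: 35%.
Aggregating (R2): 1.7% + 35% = 36.7%.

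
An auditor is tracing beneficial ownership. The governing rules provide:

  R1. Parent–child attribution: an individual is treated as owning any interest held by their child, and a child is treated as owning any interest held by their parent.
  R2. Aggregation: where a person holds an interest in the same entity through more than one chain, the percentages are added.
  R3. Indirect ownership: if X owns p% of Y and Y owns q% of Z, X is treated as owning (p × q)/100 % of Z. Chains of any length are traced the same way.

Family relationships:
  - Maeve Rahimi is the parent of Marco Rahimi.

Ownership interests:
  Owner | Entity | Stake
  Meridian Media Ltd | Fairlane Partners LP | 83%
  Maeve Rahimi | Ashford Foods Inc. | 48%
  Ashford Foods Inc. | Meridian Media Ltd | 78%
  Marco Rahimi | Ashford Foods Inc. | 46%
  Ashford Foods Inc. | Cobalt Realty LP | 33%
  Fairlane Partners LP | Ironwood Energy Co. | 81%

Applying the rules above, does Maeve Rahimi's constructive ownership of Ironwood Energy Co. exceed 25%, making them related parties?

Yes

By parent–child attribution (R1), Maeve Rahimi is treated as also owning Marco Rahimi's interest in Ashford Foods Inc, giving 48% + 46% = 94%.
Chain via Ashford Foods Inc. → Meridian Media Ltd → Fairlane Partners LP (R3): 94% × 78% × 83% × 81% = 49.293036% of Ironwood Energy Co.
49.293036% exceeds the 25% threshold, so Maeve is a related party to Ironwood Energy Co.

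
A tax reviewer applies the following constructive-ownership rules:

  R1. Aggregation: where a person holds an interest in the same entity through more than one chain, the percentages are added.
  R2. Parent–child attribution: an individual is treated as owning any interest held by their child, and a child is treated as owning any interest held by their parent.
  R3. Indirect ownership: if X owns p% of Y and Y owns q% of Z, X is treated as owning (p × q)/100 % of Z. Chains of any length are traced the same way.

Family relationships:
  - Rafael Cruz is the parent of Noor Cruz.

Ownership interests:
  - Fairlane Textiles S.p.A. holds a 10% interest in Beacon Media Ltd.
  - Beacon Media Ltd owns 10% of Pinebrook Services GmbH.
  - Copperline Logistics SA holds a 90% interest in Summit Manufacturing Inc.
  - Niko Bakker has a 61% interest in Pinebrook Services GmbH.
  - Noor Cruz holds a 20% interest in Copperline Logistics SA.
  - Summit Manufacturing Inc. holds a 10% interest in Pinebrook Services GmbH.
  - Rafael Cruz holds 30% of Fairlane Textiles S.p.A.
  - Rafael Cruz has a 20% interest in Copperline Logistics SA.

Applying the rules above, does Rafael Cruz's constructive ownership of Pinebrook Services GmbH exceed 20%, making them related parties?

By parent–child attribution (R2), Rafael Cruz is treated as also owning Noor Cruz's interest in Copperline Logistics SA, giving 20% + 20% = 40%.
Chain via Copperline Logistics SA → Summit Manufacturing Inc. (R3): 40% × 90% × 10% = 3.6% of Pinebrook Services GmbH.
Chain via Fairlane Textiles S.p.A. → Beacon Media Ltd (R3): 30% × 10% × 10% = 0.3% of Pinebrook Services GmbH.
Aggregating (R1): 3.6% + 0.3% = 3.9%.
3.9% does not exceed the 20% threshold, so Rafael is not a related party to Pinebrook Services GmbH.

No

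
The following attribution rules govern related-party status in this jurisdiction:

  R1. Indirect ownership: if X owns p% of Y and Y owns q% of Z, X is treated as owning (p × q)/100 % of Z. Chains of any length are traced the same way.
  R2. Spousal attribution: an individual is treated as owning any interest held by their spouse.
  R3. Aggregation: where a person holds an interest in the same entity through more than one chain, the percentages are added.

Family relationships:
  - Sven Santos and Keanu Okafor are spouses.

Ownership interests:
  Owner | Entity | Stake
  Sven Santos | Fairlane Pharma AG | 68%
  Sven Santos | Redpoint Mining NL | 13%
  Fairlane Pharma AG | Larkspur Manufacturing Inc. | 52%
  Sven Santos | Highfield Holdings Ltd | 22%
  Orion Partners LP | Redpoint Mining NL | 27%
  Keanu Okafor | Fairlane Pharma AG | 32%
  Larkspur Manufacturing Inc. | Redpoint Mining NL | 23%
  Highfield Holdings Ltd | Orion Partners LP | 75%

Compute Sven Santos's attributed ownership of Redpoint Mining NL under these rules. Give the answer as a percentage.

By spousal attribution (R2), Sven Santos is treated as also owning Keanu Okafor's interest in Fairlane Pharma AG, giving 68% + 32% = 100%.
Chain via Fairlane Pharma AG → Larkspur Manufacturing Inc. (R1): 100% × 52% × 23% = 11.96% of Redpoint Mining NL.
Chain via Highfield Holdings Ltd → Orion Partners LP (R1): 22% × 75% × 27% = 4.455% of Redpoint Mining NL.
Direct interest in Redpoint Mining NL: 13%.
Aggregating (R3): 11.96% + 4.455% + 13% = 29.415%.

29.415%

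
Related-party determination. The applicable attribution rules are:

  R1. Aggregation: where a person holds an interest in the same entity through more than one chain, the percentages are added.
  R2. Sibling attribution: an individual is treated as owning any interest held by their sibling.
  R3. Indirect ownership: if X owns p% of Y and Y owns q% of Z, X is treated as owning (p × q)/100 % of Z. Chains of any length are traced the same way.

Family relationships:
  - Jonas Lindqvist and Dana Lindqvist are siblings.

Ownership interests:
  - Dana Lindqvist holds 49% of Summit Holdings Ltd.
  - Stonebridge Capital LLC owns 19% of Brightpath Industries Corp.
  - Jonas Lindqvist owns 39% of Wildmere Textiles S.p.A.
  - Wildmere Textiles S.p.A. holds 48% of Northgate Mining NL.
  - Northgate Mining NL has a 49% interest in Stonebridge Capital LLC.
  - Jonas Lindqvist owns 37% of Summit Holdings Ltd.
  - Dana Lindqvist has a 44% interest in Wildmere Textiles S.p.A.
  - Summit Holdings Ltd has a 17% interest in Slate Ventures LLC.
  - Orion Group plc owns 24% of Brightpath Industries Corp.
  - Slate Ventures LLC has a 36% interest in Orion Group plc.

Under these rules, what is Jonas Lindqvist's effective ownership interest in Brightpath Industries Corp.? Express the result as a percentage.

4.972272%

By sibling attribution (R2), Jonas Lindqvist is treated as also owning Dana Lindqvist's interest in Summit Holdings Ltd, giving 37% + 49% = 86%.
By sibling attribution (R2), Jonas Lindqvist is treated as also owning Dana Lindqvist's interest in Wildmere Textiles S.p.A, giving 39% + 44% = 83%.
Chain via Summit Holdings Ltd → Slate Ventures LLC → Orion Group plc (R3): 86% × 17% × 36% × 24% = 1.263168% of Brightpath Industries Corp.
Chain via Wildmere Textiles S.p.A. → Northgate Mining NL → Stonebridge Capital LLC (R3): 83% × 48% × 49% × 19% = 3.709104% of Brightpath Industries Corp.
Aggregating (R1): 1.263168% + 3.709104% = 4.972272%.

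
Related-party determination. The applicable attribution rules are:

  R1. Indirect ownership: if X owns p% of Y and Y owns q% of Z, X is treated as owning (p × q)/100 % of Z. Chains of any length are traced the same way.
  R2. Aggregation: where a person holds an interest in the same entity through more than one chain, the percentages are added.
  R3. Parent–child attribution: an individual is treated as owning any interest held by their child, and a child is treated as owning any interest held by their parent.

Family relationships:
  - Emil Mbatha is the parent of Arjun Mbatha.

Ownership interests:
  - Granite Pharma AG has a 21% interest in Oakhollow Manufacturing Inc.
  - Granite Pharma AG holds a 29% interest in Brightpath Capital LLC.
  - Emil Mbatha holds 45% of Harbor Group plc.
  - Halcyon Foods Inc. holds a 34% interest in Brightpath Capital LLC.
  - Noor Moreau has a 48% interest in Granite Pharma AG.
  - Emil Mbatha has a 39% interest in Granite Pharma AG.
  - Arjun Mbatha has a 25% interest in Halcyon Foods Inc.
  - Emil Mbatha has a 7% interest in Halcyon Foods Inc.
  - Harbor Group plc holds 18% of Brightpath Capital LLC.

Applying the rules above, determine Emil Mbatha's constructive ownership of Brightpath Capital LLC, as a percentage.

By parent–child attribution (R3), Emil Mbatha is treated as also owning Arjun Mbatha's interest in Halcyon Foods Inc, giving 7% + 25% = 32%.
Chain via Halcyon Foods Inc. (R1): 32% × 34% = 10.88% of Brightpath Capital LLC.
Chain via Harbor Group plc (R1): 45% × 18% = 8.1% of Brightpath Capital LLC.
Chain via Granite Pharma AG (R1): 39% × 29% = 11.31% of Brightpath Capital LLC.
Aggregating (R2): 10.88% + 8.1% + 11.31% = 30.29%.

30.29%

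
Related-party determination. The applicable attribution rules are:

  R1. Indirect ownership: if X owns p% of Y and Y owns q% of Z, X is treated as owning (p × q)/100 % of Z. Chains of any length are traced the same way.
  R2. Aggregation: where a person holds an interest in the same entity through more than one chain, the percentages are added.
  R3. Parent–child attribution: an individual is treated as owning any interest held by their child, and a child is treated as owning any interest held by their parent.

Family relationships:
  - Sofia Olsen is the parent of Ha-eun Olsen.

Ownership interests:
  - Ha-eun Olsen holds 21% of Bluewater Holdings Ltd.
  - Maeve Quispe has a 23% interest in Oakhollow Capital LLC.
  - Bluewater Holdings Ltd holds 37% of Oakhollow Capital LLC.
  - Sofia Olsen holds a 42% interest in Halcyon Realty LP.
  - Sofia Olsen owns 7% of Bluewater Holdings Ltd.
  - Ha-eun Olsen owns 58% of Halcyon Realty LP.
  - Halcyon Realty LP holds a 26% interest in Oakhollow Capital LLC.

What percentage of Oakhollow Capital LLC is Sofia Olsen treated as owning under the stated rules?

By parent–child attribution (R3), Sofia Olsen is treated as also owning Ha-eun Olsen's interest in Bluewater Holdings Ltd, giving 7% + 21% = 28%.
By parent–child attribution (R3), Sofia Olsen is treated as also owning Ha-eun Olsen's interest in Halcyon Realty LP, giving 42% + 58% = 100%.
Chain via Bluewater Holdings Ltd (R1): 28% × 37% = 10.36% of Oakhollow Capital LLC.
Chain via Halcyon Realty LP (R1): 100% × 26% = 26% of Oakhollow Capital LLC.
Aggregating (R2): 10.36% + 26% = 36.36%.

36.36%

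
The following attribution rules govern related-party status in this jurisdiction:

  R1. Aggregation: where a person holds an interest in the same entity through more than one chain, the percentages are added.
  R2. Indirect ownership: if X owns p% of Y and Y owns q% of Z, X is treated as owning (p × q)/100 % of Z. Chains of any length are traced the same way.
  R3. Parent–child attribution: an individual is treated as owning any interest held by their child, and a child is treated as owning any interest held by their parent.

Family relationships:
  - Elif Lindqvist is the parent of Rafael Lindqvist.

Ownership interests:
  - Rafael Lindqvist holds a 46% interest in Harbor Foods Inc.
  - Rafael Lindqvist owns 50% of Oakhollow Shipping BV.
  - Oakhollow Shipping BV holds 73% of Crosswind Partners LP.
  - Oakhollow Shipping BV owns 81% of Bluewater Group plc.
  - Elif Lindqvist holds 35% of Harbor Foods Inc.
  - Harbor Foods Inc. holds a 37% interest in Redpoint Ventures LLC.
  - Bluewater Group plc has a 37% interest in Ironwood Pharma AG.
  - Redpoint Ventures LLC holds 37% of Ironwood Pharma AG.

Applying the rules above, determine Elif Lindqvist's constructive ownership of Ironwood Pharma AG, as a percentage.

By parent–child attribution (R3), Elif Lindqvist is treated as also owning Rafael Lindqvist's interest in Harbor Foods Inc, giving 35% + 46% = 81%.
By parent–child attribution (R3), Elif Lindqvist is treated as owning Rafael Lindqvist's 50% interest in Oakhollow Shipping BV.
Chain via Harbor Foods Inc. → Redpoint Ventures LLC (R2): 81% × 37% × 37% = 11.0889% of Ironwood Pharma AG.
Chain via Oakhollow Shipping BV → Bluewater Group plc (R2): 50% × 81% × 37% = 14.985% of Ironwood Pharma AG.
Aggregating (R1): 11.0889% + 14.985% = 26.0739%.

26.0739%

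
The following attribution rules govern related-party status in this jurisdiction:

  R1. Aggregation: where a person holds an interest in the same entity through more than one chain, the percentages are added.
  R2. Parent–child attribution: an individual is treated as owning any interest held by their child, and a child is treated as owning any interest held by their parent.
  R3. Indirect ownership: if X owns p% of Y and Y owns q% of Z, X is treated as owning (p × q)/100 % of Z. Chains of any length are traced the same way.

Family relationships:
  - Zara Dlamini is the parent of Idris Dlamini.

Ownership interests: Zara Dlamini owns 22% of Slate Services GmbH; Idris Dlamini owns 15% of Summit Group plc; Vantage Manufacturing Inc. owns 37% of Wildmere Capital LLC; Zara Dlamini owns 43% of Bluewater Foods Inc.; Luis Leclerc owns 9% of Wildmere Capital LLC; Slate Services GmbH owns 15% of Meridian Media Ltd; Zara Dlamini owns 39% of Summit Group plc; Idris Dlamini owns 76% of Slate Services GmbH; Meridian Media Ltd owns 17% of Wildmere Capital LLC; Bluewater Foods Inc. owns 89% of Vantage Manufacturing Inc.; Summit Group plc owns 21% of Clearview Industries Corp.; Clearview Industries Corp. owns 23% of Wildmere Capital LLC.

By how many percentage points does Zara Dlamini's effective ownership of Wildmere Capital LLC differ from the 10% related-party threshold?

By parent–child attribution (R2), Zara Dlamini is treated as also owning Idris Dlamini's interest in Slate Services GmbH, giving 22% + 76% = 98%.
By parent–child attribution (R2), Zara Dlamini is treated as also owning Idris Dlamini's interest in Summit Group plc, giving 39% + 15% = 54%.
Chain via Bluewater Foods Inc. → Vantage Manufacturing Inc. (R3): 43% × 89% × 37% = 14.1599% of Wildmere Capital LLC.
Chain via Slate Services GmbH → Meridian Media Ltd (R3): 98% × 15% × 17% = 2.499% of Wildmere Capital LLC.
Chain via Summit Group plc → Clearview Industries Corp. (R3): 54% × 21% × 23% = 2.6082% of Wildmere Capital LLC.
Aggregating (R1): 14.1599% + 2.499% + 2.6082% = 19.2671%.
19.2671% exceeds the 10% threshold by 9.2671 percentage points.

9.2671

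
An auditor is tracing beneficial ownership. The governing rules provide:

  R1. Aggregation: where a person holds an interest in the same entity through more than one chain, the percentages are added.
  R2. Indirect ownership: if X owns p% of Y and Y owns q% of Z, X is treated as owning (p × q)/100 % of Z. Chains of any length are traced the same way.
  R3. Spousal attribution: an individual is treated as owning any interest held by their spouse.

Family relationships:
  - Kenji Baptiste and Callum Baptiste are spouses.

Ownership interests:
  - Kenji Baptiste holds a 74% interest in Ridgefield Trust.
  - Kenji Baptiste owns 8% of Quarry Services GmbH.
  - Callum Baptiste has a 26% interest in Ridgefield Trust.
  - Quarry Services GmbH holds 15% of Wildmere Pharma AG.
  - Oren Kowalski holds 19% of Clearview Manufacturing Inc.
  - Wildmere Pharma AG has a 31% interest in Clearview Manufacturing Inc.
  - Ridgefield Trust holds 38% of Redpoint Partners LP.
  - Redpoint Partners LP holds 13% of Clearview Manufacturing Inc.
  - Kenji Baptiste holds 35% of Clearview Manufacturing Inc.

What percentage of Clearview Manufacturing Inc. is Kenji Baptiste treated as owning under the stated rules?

40.312%

By spousal attribution (R3), Kenji Baptiste is treated as also owning Callum Baptiste's interest in Ridgefield Trust, giving 74% + 26% = 100%.
Chain via Ridgefield Trust → Redpoint Partners LP (R2): 100% × 38% × 13% = 4.94% of Clearview Manufacturing Inc.
Chain via Quarry Services GmbH → Wildmere Pharma AG (R2): 8% × 15% × 31% = 0.372% of Clearview Manufacturing Inc.
Direct interest in Clearview Manufacturing Inc: 35%.
Aggregating (R1): 4.94% + 0.372% + 35% = 40.312%.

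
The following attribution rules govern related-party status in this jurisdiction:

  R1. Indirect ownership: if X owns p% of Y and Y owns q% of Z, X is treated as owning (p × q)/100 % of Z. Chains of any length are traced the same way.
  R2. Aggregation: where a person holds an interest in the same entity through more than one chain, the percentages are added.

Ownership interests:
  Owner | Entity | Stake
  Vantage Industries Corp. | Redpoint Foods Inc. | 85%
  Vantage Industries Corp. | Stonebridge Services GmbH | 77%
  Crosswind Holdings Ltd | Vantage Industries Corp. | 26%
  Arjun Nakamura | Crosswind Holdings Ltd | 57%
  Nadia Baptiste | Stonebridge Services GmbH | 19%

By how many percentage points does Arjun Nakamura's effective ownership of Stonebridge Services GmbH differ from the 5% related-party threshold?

6.4114

Chain via Crosswind Holdings Ltd → Vantage Industries Corp. (R1): 57% × 26% × 77% = 11.4114% of Stonebridge Services GmbH.
11.4114% exceeds the 5% threshold by 6.4114 percentage points.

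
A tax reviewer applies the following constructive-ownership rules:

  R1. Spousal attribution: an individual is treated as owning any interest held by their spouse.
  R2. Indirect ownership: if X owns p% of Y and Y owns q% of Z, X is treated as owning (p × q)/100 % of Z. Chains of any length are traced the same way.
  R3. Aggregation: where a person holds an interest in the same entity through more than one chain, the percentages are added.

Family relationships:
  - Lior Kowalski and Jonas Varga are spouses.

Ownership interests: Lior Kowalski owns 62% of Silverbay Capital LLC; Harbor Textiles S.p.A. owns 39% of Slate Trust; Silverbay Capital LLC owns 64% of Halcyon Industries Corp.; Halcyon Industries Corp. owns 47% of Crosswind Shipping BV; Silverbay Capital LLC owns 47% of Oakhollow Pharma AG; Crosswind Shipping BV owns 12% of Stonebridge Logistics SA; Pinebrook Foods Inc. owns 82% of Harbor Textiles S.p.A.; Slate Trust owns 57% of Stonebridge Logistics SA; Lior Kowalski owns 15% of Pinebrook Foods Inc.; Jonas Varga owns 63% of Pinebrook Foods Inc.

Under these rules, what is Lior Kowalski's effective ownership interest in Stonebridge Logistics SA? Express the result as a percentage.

16.45626%

By spousal attribution (R1), Lior Kowalski is treated as also owning Jonas Varga's interest in Pinebrook Foods Inc, giving 15% + 63% = 78%.
Chain via Silverbay Capital LLC → Halcyon Industries Corp. → Crosswind Shipping BV (R2): 62% × 64% × 47% × 12% = 2.237952% of Stonebridge Logistics SA.
Chain via Pinebrook Foods Inc. → Harbor Textiles S.p.A. → Slate Trust (R2): 78% × 82% × 39% × 57% = 14.218308% of Stonebridge Logistics SA.
Aggregating (R3): 2.237952% + 14.218308% = 16.45626%.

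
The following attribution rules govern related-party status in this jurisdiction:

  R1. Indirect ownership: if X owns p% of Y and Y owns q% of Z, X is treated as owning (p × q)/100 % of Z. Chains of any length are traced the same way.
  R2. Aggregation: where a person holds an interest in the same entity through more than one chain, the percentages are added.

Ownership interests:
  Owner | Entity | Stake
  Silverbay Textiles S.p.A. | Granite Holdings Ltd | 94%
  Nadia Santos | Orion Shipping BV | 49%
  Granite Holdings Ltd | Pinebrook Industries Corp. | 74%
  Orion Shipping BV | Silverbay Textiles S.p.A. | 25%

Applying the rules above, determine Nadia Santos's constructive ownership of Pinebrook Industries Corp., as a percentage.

8.5211%

Chain via Orion Shipping BV → Silverbay Textiles S.p.A. → Granite Holdings Ltd (R1): 49% × 25% × 94% × 74% = 8.5211% of Pinebrook Industries Corp.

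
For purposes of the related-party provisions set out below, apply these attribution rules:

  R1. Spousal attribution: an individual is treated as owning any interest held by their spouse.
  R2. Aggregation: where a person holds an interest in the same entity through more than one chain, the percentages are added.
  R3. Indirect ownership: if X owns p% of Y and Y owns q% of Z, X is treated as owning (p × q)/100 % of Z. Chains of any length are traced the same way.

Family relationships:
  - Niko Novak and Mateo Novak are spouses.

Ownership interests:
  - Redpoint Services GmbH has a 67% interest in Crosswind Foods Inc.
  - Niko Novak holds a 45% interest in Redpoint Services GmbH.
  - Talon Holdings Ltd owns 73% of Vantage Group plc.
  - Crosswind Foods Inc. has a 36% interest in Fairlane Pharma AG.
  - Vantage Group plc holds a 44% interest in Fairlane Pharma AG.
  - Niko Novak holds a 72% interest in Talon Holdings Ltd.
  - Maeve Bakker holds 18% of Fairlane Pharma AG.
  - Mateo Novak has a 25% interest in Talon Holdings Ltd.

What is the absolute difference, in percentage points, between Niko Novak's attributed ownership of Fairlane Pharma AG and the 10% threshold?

By spousal attribution (R1), Niko Novak is treated as also owning Mateo Novak's interest in Talon Holdings Ltd, giving 72% + 25% = 97%.
Chain via Talon Holdings Ltd → Vantage Group plc (R3): 97% × 73% × 44% = 31.1564% of Fairlane Pharma AG.
Chain via Redpoint Services GmbH → Crosswind Foods Inc. (R3): 45% × 67% × 36% = 10.854% of Fairlane Pharma AG.
Aggregating (R2): 31.1564% + 10.854% = 42.0104%.
42.0104% exceeds the 10% threshold by 32.0104 percentage points.

32.0104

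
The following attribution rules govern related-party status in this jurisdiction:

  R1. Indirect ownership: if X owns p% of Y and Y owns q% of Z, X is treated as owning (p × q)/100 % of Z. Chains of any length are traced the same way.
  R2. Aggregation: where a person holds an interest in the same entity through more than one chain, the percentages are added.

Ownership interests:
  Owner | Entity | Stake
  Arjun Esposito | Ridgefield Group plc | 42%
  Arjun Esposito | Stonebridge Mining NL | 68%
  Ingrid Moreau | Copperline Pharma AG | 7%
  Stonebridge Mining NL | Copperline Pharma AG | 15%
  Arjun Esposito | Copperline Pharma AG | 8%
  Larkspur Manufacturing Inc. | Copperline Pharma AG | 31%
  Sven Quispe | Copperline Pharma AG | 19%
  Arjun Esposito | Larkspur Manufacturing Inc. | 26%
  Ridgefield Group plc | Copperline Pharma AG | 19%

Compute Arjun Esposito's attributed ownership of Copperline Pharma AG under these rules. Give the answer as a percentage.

Chain via Ridgefield Group plc (R1): 42% × 19% = 7.98% of Copperline Pharma AG.
Chain via Stonebridge Mining NL (R1): 68% × 15% = 10.2% of Copperline Pharma AG.
Chain via Larkspur Manufacturing Inc. (R1): 26% × 31% = 8.06% of Copperline Pharma AG.
Direct interest in Copperline Pharma AG: 8%.
Aggregating (R2): 7.98% + 10.2% + 8.06% + 8% = 34.24%.

34.24%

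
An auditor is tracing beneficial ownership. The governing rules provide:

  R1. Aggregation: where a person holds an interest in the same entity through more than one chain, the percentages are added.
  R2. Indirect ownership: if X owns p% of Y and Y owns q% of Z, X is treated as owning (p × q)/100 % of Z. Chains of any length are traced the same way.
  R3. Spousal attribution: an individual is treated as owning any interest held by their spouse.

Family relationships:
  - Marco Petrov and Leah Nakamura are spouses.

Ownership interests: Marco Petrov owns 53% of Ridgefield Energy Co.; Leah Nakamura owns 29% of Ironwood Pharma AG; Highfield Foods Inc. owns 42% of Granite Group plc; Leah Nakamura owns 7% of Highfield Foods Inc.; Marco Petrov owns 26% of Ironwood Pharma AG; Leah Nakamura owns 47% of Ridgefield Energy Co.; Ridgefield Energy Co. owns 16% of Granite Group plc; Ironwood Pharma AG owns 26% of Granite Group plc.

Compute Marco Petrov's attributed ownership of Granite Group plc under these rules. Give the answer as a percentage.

33.24%

By spousal attribution (R3), Marco Petrov is treated as also owning Leah Nakamura's interest in Ridgefield Energy Co, giving 53% + 47% = 100%.
By spousal attribution (R3), Marco Petrov is treated as also owning Leah Nakamura's interest in Ironwood Pharma AG, giving 26% + 29% = 55%.
By spousal attribution (R3), Marco Petrov is treated as owning Leah Nakamura's 7% interest in Highfield Foods Inc.
Chain via Ridgefield Energy Co. (R2): 100% × 16% = 16% of Granite Group plc.
Chain via Ironwood Pharma AG (R2): 55% × 26% = 14.3% of Granite Group plc.
Chain via Highfield Foods Inc. (R2): 7% × 42% = 2.94% of Granite Group plc.
Aggregating (R1): 16% + 14.3% + 2.94% = 33.24%.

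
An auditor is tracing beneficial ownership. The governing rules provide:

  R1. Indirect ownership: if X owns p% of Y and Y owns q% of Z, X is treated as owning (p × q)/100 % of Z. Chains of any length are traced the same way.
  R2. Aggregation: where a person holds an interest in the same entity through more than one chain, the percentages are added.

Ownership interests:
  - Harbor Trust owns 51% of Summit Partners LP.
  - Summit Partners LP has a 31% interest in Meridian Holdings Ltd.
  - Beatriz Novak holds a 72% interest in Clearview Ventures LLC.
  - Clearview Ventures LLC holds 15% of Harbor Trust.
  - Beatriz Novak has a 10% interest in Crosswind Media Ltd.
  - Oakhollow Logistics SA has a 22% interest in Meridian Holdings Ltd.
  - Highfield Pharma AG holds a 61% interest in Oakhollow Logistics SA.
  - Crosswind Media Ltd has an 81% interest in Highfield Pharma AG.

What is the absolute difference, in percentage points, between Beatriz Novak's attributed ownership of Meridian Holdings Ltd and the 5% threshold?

Chain via Crosswind Media Ltd → Highfield Pharma AG → Oakhollow Logistics SA (R1): 10% × 81% × 61% × 22% = 1.08702% of Meridian Holdings Ltd.
Chain via Clearview Ventures LLC → Harbor Trust → Summit Partners LP (R1): 72% × 15% × 51% × 31% = 1.70748% of Meridian Holdings Ltd.
Aggregating (R2): 1.08702% + 1.70748% = 2.7945%.
2.7945% falls short of the 5% threshold by 2.2055 percentage points.

2.2055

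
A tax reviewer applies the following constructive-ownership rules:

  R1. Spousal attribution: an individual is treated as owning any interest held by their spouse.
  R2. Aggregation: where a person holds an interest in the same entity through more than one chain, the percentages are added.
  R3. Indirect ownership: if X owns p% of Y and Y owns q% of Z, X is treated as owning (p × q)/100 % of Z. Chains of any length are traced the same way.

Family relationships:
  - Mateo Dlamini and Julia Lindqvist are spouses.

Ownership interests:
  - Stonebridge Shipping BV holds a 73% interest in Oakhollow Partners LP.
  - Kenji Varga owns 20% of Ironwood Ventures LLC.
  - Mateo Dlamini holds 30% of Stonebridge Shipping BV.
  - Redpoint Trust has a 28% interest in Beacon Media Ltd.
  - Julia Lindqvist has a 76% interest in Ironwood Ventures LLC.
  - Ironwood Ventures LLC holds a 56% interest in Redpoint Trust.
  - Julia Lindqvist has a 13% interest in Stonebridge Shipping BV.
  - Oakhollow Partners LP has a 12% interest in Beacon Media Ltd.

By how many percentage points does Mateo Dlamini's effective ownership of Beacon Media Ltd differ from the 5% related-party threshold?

10.6836

By spousal attribution (R1), Mateo Dlamini is treated as also owning Julia Lindqvist's interest in Stonebridge Shipping BV, giving 30% + 13% = 43%.
By spousal attribution (R1), Mateo Dlamini is treated as owning Julia Lindqvist's 76% interest in Ironwood Ventures LLC.
Chain via Stonebridge Shipping BV → Oakhollow Partners LP (R3): 43% × 73% × 12% = 3.7668% of Beacon Media Ltd.
Chain via Ironwood Ventures LLC → Redpoint Trust (R3): 76% × 56% × 28% = 11.9168% of Beacon Media Ltd.
Aggregating (R2): 3.7668% + 11.9168% = 15.6836%.
15.6836% exceeds the 5% threshold by 10.6836 percentage points.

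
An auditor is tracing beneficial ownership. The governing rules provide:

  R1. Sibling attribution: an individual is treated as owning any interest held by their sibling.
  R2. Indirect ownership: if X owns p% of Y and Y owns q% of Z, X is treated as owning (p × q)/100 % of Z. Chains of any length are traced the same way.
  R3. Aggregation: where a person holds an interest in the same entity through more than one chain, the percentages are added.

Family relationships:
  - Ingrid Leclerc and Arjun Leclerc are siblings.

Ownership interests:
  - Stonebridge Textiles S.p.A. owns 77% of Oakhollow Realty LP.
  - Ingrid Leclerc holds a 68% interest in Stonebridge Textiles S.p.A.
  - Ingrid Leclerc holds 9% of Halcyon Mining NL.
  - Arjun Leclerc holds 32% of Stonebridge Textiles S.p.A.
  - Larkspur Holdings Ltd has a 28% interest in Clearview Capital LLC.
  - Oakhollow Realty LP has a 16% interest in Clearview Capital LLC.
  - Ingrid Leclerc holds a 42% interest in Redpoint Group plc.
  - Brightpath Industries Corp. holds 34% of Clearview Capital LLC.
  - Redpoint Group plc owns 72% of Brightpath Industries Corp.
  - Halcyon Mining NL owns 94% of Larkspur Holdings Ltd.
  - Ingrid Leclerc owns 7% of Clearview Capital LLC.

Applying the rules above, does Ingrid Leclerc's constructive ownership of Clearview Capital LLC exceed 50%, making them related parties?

By sibling attribution (R1), Ingrid Leclerc is treated as also owning Arjun Leclerc's interest in Stonebridge Textiles S.p.A, giving 68% + 32% = 100%.
Chain via Redpoint Group plc → Brightpath Industries Corp. (R2): 42% × 72% × 34% = 10.2816% of Clearview Capital LLC.
Chain via Stonebridge Textiles S.p.A. → Oakhollow Realty LP (R2): 100% × 77% × 16% = 12.32% of Clearview Capital LLC.
Chain via Halcyon Mining NL → Larkspur Holdings Ltd (R2): 9% × 94% × 28% = 2.3688% of Clearview Capital LLC.
Direct interest in Clearview Capital LLC: 7%.
Aggregating (R3): 10.2816% + 12.32% + 2.3688% + 7% = 31.9704%.
31.9704% does not exceed the 50% threshold, so Ingrid is not a related party to Clearview Capital LLC.

No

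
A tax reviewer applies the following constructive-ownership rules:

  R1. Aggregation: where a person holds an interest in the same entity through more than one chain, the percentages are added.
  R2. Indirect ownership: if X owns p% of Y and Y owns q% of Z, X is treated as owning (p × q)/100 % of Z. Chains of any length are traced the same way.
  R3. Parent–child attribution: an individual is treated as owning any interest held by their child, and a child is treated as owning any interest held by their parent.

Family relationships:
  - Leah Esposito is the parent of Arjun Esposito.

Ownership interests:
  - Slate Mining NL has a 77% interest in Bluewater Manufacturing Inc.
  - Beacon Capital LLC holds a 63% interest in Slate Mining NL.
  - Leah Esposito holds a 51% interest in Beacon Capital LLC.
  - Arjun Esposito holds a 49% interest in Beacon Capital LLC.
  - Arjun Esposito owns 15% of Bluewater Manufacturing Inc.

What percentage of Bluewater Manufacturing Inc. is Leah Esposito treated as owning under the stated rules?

By parent–child attribution (R3), Leah Esposito is treated as also owning Arjun Esposito's interest in Beacon Capital LLC, giving 51% + 49% = 100%.
By parent–child attribution (R3), Leah Esposito is treated as owning Arjun Esposito's 15% interest in Bluewater Manufacturing Inc.
Chain via Beacon Capital LLC → Slate Mining NL (R2): 100% × 63% × 77% = 48.51% of Bluewater Manufacturing Inc.
Direct interest in Bluewater Manufacturing Inc: 15%.
Aggregating (R1): 48.51% + 15% = 63.51%.

63.51%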